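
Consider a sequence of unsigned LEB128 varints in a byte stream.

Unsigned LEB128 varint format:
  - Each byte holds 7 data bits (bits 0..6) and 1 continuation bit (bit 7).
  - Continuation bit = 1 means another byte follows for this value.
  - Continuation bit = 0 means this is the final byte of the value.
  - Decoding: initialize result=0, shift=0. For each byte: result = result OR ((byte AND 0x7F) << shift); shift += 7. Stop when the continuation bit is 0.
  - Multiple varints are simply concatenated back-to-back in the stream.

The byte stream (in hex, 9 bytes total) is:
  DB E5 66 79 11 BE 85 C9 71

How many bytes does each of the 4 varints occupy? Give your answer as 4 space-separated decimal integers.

  byte[0]=0xDB cont=1 payload=0x5B=91: acc |= 91<<0 -> acc=91 shift=7
  byte[1]=0xE5 cont=1 payload=0x65=101: acc |= 101<<7 -> acc=13019 shift=14
  byte[2]=0x66 cont=0 payload=0x66=102: acc |= 102<<14 -> acc=1684187 shift=21 [end]
Varint 1: bytes[0:3] = DB E5 66 -> value 1684187 (3 byte(s))
  byte[3]=0x79 cont=0 payload=0x79=121: acc |= 121<<0 -> acc=121 shift=7 [end]
Varint 2: bytes[3:4] = 79 -> value 121 (1 byte(s))
  byte[4]=0x11 cont=0 payload=0x11=17: acc |= 17<<0 -> acc=17 shift=7 [end]
Varint 3: bytes[4:5] = 11 -> value 17 (1 byte(s))
  byte[5]=0xBE cont=1 payload=0x3E=62: acc |= 62<<0 -> acc=62 shift=7
  byte[6]=0x85 cont=1 payload=0x05=5: acc |= 5<<7 -> acc=702 shift=14
  byte[7]=0xC9 cont=1 payload=0x49=73: acc |= 73<<14 -> acc=1196734 shift=21
  byte[8]=0x71 cont=0 payload=0x71=113: acc |= 113<<21 -> acc=238174910 shift=28 [end]
Varint 4: bytes[5:9] = BE 85 C9 71 -> value 238174910 (4 byte(s))

Answer: 3 1 1 4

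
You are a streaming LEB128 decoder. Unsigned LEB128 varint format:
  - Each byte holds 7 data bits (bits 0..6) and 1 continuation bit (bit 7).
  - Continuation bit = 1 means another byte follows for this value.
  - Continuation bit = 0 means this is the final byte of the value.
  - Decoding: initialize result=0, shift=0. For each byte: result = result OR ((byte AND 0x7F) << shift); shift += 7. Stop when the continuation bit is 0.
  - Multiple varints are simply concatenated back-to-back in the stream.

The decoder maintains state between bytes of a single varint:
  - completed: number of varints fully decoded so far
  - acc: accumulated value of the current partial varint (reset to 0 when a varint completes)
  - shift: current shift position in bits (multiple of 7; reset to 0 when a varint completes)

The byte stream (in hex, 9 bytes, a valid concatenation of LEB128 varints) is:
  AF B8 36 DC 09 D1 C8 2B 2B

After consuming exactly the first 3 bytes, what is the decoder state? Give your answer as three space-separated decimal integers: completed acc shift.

byte[0]=0xAF cont=1 payload=0x2F: acc |= 47<<0 -> completed=0 acc=47 shift=7
byte[1]=0xB8 cont=1 payload=0x38: acc |= 56<<7 -> completed=0 acc=7215 shift=14
byte[2]=0x36 cont=0 payload=0x36: varint #1 complete (value=891951); reset -> completed=1 acc=0 shift=0

Answer: 1 0 0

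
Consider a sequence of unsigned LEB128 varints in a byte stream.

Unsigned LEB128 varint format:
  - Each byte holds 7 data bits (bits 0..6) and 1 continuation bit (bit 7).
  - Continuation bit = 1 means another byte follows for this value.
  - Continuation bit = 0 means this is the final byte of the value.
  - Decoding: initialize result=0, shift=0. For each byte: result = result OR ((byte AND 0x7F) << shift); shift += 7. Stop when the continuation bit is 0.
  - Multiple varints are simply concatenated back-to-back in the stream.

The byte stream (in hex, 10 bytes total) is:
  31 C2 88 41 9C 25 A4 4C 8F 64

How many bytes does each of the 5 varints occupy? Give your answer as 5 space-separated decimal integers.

Answer: 1 3 2 2 2

Derivation:
  byte[0]=0x31 cont=0 payload=0x31=49: acc |= 49<<0 -> acc=49 shift=7 [end]
Varint 1: bytes[0:1] = 31 -> value 49 (1 byte(s))
  byte[1]=0xC2 cont=1 payload=0x42=66: acc |= 66<<0 -> acc=66 shift=7
  byte[2]=0x88 cont=1 payload=0x08=8: acc |= 8<<7 -> acc=1090 shift=14
  byte[3]=0x41 cont=0 payload=0x41=65: acc |= 65<<14 -> acc=1066050 shift=21 [end]
Varint 2: bytes[1:4] = C2 88 41 -> value 1066050 (3 byte(s))
  byte[4]=0x9C cont=1 payload=0x1C=28: acc |= 28<<0 -> acc=28 shift=7
  byte[5]=0x25 cont=0 payload=0x25=37: acc |= 37<<7 -> acc=4764 shift=14 [end]
Varint 3: bytes[4:6] = 9C 25 -> value 4764 (2 byte(s))
  byte[6]=0xA4 cont=1 payload=0x24=36: acc |= 36<<0 -> acc=36 shift=7
  byte[7]=0x4C cont=0 payload=0x4C=76: acc |= 76<<7 -> acc=9764 shift=14 [end]
Varint 4: bytes[6:8] = A4 4C -> value 9764 (2 byte(s))
  byte[8]=0x8F cont=1 payload=0x0F=15: acc |= 15<<0 -> acc=15 shift=7
  byte[9]=0x64 cont=0 payload=0x64=100: acc |= 100<<7 -> acc=12815 shift=14 [end]
Varint 5: bytes[8:10] = 8F 64 -> value 12815 (2 byte(s))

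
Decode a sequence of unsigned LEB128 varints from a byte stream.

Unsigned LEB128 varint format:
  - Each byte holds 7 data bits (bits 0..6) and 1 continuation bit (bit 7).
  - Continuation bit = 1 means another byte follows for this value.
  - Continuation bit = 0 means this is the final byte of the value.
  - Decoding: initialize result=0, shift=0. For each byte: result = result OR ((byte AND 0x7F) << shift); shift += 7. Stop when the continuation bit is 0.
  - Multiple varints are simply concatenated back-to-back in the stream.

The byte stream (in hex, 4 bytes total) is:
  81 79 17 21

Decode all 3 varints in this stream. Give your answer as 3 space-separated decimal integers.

Answer: 15489 23 33

Derivation:
  byte[0]=0x81 cont=1 payload=0x01=1: acc |= 1<<0 -> acc=1 shift=7
  byte[1]=0x79 cont=0 payload=0x79=121: acc |= 121<<7 -> acc=15489 shift=14 [end]
Varint 1: bytes[0:2] = 81 79 -> value 15489 (2 byte(s))
  byte[2]=0x17 cont=0 payload=0x17=23: acc |= 23<<0 -> acc=23 shift=7 [end]
Varint 2: bytes[2:3] = 17 -> value 23 (1 byte(s))
  byte[3]=0x21 cont=0 payload=0x21=33: acc |= 33<<0 -> acc=33 shift=7 [end]
Varint 3: bytes[3:4] = 21 -> value 33 (1 byte(s))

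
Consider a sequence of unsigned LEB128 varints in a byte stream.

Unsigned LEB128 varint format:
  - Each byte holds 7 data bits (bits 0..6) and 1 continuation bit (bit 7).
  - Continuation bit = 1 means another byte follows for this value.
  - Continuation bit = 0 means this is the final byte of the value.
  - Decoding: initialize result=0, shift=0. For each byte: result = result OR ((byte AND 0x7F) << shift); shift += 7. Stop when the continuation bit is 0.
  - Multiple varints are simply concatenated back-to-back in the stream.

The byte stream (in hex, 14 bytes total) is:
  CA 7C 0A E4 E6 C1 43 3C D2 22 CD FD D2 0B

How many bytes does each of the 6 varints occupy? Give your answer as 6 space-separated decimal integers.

  byte[0]=0xCA cont=1 payload=0x4A=74: acc |= 74<<0 -> acc=74 shift=7
  byte[1]=0x7C cont=0 payload=0x7C=124: acc |= 124<<7 -> acc=15946 shift=14 [end]
Varint 1: bytes[0:2] = CA 7C -> value 15946 (2 byte(s))
  byte[2]=0x0A cont=0 payload=0x0A=10: acc |= 10<<0 -> acc=10 shift=7 [end]
Varint 2: bytes[2:3] = 0A -> value 10 (1 byte(s))
  byte[3]=0xE4 cont=1 payload=0x64=100: acc |= 100<<0 -> acc=100 shift=7
  byte[4]=0xE6 cont=1 payload=0x66=102: acc |= 102<<7 -> acc=13156 shift=14
  byte[5]=0xC1 cont=1 payload=0x41=65: acc |= 65<<14 -> acc=1078116 shift=21
  byte[6]=0x43 cont=0 payload=0x43=67: acc |= 67<<21 -> acc=141587300 shift=28 [end]
Varint 3: bytes[3:7] = E4 E6 C1 43 -> value 141587300 (4 byte(s))
  byte[7]=0x3C cont=0 payload=0x3C=60: acc |= 60<<0 -> acc=60 shift=7 [end]
Varint 4: bytes[7:8] = 3C -> value 60 (1 byte(s))
  byte[8]=0xD2 cont=1 payload=0x52=82: acc |= 82<<0 -> acc=82 shift=7
  byte[9]=0x22 cont=0 payload=0x22=34: acc |= 34<<7 -> acc=4434 shift=14 [end]
Varint 5: bytes[8:10] = D2 22 -> value 4434 (2 byte(s))
  byte[10]=0xCD cont=1 payload=0x4D=77: acc |= 77<<0 -> acc=77 shift=7
  byte[11]=0xFD cont=1 payload=0x7D=125: acc |= 125<<7 -> acc=16077 shift=14
  byte[12]=0xD2 cont=1 payload=0x52=82: acc |= 82<<14 -> acc=1359565 shift=21
  byte[13]=0x0B cont=0 payload=0x0B=11: acc |= 11<<21 -> acc=24428237 shift=28 [end]
Varint 6: bytes[10:14] = CD FD D2 0B -> value 24428237 (4 byte(s))

Answer: 2 1 4 1 2 4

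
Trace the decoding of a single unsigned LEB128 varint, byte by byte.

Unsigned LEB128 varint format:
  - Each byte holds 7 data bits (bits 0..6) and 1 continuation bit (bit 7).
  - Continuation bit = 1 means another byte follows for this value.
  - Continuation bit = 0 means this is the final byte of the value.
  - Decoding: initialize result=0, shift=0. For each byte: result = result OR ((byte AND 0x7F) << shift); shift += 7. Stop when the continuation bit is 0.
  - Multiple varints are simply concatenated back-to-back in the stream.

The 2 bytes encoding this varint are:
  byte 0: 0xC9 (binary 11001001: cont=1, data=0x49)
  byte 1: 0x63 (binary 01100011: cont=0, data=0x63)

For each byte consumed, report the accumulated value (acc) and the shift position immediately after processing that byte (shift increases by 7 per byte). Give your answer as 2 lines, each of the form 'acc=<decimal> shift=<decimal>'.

byte 0=0xC9: payload=0x49=73, contrib = 73<<0 = 73; acc -> 73, shift -> 7
byte 1=0x63: payload=0x63=99, contrib = 99<<7 = 12672; acc -> 12745, shift -> 14

Answer: acc=73 shift=7
acc=12745 shift=14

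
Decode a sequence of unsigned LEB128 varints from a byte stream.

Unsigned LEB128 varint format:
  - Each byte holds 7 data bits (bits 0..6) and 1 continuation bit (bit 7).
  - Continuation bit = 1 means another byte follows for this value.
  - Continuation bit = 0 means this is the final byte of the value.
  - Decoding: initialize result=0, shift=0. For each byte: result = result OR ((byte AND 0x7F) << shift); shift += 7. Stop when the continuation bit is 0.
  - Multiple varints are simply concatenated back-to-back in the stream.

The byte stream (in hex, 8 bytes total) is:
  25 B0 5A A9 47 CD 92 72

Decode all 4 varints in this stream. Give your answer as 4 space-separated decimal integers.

Answer: 37 11568 9129 1870157

Derivation:
  byte[0]=0x25 cont=0 payload=0x25=37: acc |= 37<<0 -> acc=37 shift=7 [end]
Varint 1: bytes[0:1] = 25 -> value 37 (1 byte(s))
  byte[1]=0xB0 cont=1 payload=0x30=48: acc |= 48<<0 -> acc=48 shift=7
  byte[2]=0x5A cont=0 payload=0x5A=90: acc |= 90<<7 -> acc=11568 shift=14 [end]
Varint 2: bytes[1:3] = B0 5A -> value 11568 (2 byte(s))
  byte[3]=0xA9 cont=1 payload=0x29=41: acc |= 41<<0 -> acc=41 shift=7
  byte[4]=0x47 cont=0 payload=0x47=71: acc |= 71<<7 -> acc=9129 shift=14 [end]
Varint 3: bytes[3:5] = A9 47 -> value 9129 (2 byte(s))
  byte[5]=0xCD cont=1 payload=0x4D=77: acc |= 77<<0 -> acc=77 shift=7
  byte[6]=0x92 cont=1 payload=0x12=18: acc |= 18<<7 -> acc=2381 shift=14
  byte[7]=0x72 cont=0 payload=0x72=114: acc |= 114<<14 -> acc=1870157 shift=21 [end]
Varint 4: bytes[5:8] = CD 92 72 -> value 1870157 (3 byte(s))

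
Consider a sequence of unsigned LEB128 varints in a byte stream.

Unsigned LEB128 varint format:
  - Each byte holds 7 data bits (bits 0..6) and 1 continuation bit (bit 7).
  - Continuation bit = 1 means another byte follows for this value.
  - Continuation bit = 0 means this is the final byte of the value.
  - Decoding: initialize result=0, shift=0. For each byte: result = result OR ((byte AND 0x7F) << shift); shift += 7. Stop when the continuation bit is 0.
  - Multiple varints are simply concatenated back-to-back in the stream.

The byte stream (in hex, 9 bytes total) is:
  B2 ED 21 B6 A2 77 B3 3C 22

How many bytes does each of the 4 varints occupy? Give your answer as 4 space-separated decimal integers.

  byte[0]=0xB2 cont=1 payload=0x32=50: acc |= 50<<0 -> acc=50 shift=7
  byte[1]=0xED cont=1 payload=0x6D=109: acc |= 109<<7 -> acc=14002 shift=14
  byte[2]=0x21 cont=0 payload=0x21=33: acc |= 33<<14 -> acc=554674 shift=21 [end]
Varint 1: bytes[0:3] = B2 ED 21 -> value 554674 (3 byte(s))
  byte[3]=0xB6 cont=1 payload=0x36=54: acc |= 54<<0 -> acc=54 shift=7
  byte[4]=0xA2 cont=1 payload=0x22=34: acc |= 34<<7 -> acc=4406 shift=14
  byte[5]=0x77 cont=0 payload=0x77=119: acc |= 119<<14 -> acc=1954102 shift=21 [end]
Varint 2: bytes[3:6] = B6 A2 77 -> value 1954102 (3 byte(s))
  byte[6]=0xB3 cont=1 payload=0x33=51: acc |= 51<<0 -> acc=51 shift=7
  byte[7]=0x3C cont=0 payload=0x3C=60: acc |= 60<<7 -> acc=7731 shift=14 [end]
Varint 3: bytes[6:8] = B3 3C -> value 7731 (2 byte(s))
  byte[8]=0x22 cont=0 payload=0x22=34: acc |= 34<<0 -> acc=34 shift=7 [end]
Varint 4: bytes[8:9] = 22 -> value 34 (1 byte(s))

Answer: 3 3 2 1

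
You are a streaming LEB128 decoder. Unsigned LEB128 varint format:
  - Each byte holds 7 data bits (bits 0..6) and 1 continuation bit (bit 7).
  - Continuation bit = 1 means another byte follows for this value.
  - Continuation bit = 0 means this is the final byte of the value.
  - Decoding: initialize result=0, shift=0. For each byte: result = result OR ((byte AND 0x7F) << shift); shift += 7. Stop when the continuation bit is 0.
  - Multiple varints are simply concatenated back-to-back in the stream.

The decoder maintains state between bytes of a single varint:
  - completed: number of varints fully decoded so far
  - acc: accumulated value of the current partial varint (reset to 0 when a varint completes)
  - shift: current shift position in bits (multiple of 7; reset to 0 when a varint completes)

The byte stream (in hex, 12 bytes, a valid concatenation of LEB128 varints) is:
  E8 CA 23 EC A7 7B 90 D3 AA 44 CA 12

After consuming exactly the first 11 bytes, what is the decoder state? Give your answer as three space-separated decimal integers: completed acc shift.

Answer: 3 74 7

Derivation:
byte[0]=0xE8 cont=1 payload=0x68: acc |= 104<<0 -> completed=0 acc=104 shift=7
byte[1]=0xCA cont=1 payload=0x4A: acc |= 74<<7 -> completed=0 acc=9576 shift=14
byte[2]=0x23 cont=0 payload=0x23: varint #1 complete (value=583016); reset -> completed=1 acc=0 shift=0
byte[3]=0xEC cont=1 payload=0x6C: acc |= 108<<0 -> completed=1 acc=108 shift=7
byte[4]=0xA7 cont=1 payload=0x27: acc |= 39<<7 -> completed=1 acc=5100 shift=14
byte[5]=0x7B cont=0 payload=0x7B: varint #2 complete (value=2020332); reset -> completed=2 acc=0 shift=0
byte[6]=0x90 cont=1 payload=0x10: acc |= 16<<0 -> completed=2 acc=16 shift=7
byte[7]=0xD3 cont=1 payload=0x53: acc |= 83<<7 -> completed=2 acc=10640 shift=14
byte[8]=0xAA cont=1 payload=0x2A: acc |= 42<<14 -> completed=2 acc=698768 shift=21
byte[9]=0x44 cont=0 payload=0x44: varint #3 complete (value=143305104); reset -> completed=3 acc=0 shift=0
byte[10]=0xCA cont=1 payload=0x4A: acc |= 74<<0 -> completed=3 acc=74 shift=7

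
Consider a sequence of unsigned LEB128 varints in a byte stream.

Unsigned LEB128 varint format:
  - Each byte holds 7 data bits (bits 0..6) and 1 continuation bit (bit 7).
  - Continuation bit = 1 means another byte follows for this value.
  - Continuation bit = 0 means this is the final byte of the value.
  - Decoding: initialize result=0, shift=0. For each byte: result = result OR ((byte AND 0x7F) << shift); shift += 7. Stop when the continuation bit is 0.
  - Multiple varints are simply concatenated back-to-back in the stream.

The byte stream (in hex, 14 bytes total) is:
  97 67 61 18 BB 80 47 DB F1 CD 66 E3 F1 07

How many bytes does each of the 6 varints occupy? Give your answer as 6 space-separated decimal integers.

  byte[0]=0x97 cont=1 payload=0x17=23: acc |= 23<<0 -> acc=23 shift=7
  byte[1]=0x67 cont=0 payload=0x67=103: acc |= 103<<7 -> acc=13207 shift=14 [end]
Varint 1: bytes[0:2] = 97 67 -> value 13207 (2 byte(s))
  byte[2]=0x61 cont=0 payload=0x61=97: acc |= 97<<0 -> acc=97 shift=7 [end]
Varint 2: bytes[2:3] = 61 -> value 97 (1 byte(s))
  byte[3]=0x18 cont=0 payload=0x18=24: acc |= 24<<0 -> acc=24 shift=7 [end]
Varint 3: bytes[3:4] = 18 -> value 24 (1 byte(s))
  byte[4]=0xBB cont=1 payload=0x3B=59: acc |= 59<<0 -> acc=59 shift=7
  byte[5]=0x80 cont=1 payload=0x00=0: acc |= 0<<7 -> acc=59 shift=14
  byte[6]=0x47 cont=0 payload=0x47=71: acc |= 71<<14 -> acc=1163323 shift=21 [end]
Varint 4: bytes[4:7] = BB 80 47 -> value 1163323 (3 byte(s))
  byte[7]=0xDB cont=1 payload=0x5B=91: acc |= 91<<0 -> acc=91 shift=7
  byte[8]=0xF1 cont=1 payload=0x71=113: acc |= 113<<7 -> acc=14555 shift=14
  byte[9]=0xCD cont=1 payload=0x4D=77: acc |= 77<<14 -> acc=1276123 shift=21
  byte[10]=0x66 cont=0 payload=0x66=102: acc |= 102<<21 -> acc=215185627 shift=28 [end]
Varint 5: bytes[7:11] = DB F1 CD 66 -> value 215185627 (4 byte(s))
  byte[11]=0xE3 cont=1 payload=0x63=99: acc |= 99<<0 -> acc=99 shift=7
  byte[12]=0xF1 cont=1 payload=0x71=113: acc |= 113<<7 -> acc=14563 shift=14
  byte[13]=0x07 cont=0 payload=0x07=7: acc |= 7<<14 -> acc=129251 shift=21 [end]
Varint 6: bytes[11:14] = E3 F1 07 -> value 129251 (3 byte(s))

Answer: 2 1 1 3 4 3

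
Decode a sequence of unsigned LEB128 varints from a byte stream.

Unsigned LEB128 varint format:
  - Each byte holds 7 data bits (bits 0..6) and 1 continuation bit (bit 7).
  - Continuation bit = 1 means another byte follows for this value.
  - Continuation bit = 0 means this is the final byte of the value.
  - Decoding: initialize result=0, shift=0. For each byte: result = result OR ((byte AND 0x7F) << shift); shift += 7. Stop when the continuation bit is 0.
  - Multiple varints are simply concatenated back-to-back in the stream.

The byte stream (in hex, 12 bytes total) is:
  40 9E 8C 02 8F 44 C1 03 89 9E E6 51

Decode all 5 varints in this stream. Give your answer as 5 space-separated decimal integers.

Answer: 64 34334 8719 449 171544329

Derivation:
  byte[0]=0x40 cont=0 payload=0x40=64: acc |= 64<<0 -> acc=64 shift=7 [end]
Varint 1: bytes[0:1] = 40 -> value 64 (1 byte(s))
  byte[1]=0x9E cont=1 payload=0x1E=30: acc |= 30<<0 -> acc=30 shift=7
  byte[2]=0x8C cont=1 payload=0x0C=12: acc |= 12<<7 -> acc=1566 shift=14
  byte[3]=0x02 cont=0 payload=0x02=2: acc |= 2<<14 -> acc=34334 shift=21 [end]
Varint 2: bytes[1:4] = 9E 8C 02 -> value 34334 (3 byte(s))
  byte[4]=0x8F cont=1 payload=0x0F=15: acc |= 15<<0 -> acc=15 shift=7
  byte[5]=0x44 cont=0 payload=0x44=68: acc |= 68<<7 -> acc=8719 shift=14 [end]
Varint 3: bytes[4:6] = 8F 44 -> value 8719 (2 byte(s))
  byte[6]=0xC1 cont=1 payload=0x41=65: acc |= 65<<0 -> acc=65 shift=7
  byte[7]=0x03 cont=0 payload=0x03=3: acc |= 3<<7 -> acc=449 shift=14 [end]
Varint 4: bytes[6:8] = C1 03 -> value 449 (2 byte(s))
  byte[8]=0x89 cont=1 payload=0x09=9: acc |= 9<<0 -> acc=9 shift=7
  byte[9]=0x9E cont=1 payload=0x1E=30: acc |= 30<<7 -> acc=3849 shift=14
  byte[10]=0xE6 cont=1 payload=0x66=102: acc |= 102<<14 -> acc=1675017 shift=21
  byte[11]=0x51 cont=0 payload=0x51=81: acc |= 81<<21 -> acc=171544329 shift=28 [end]
Varint 5: bytes[8:12] = 89 9E E6 51 -> value 171544329 (4 byte(s))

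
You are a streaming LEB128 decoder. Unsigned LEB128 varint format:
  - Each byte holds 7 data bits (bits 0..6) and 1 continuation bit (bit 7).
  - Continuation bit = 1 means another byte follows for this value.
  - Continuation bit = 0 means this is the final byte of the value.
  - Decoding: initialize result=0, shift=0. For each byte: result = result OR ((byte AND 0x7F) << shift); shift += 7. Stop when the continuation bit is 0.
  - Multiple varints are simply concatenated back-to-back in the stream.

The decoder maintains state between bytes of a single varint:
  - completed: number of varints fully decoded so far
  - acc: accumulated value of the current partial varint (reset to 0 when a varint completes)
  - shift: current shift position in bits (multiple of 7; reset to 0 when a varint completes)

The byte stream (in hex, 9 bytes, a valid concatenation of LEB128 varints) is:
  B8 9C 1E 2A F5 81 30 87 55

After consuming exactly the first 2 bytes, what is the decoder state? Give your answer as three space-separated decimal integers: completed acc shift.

Answer: 0 3640 14

Derivation:
byte[0]=0xB8 cont=1 payload=0x38: acc |= 56<<0 -> completed=0 acc=56 shift=7
byte[1]=0x9C cont=1 payload=0x1C: acc |= 28<<7 -> completed=0 acc=3640 shift=14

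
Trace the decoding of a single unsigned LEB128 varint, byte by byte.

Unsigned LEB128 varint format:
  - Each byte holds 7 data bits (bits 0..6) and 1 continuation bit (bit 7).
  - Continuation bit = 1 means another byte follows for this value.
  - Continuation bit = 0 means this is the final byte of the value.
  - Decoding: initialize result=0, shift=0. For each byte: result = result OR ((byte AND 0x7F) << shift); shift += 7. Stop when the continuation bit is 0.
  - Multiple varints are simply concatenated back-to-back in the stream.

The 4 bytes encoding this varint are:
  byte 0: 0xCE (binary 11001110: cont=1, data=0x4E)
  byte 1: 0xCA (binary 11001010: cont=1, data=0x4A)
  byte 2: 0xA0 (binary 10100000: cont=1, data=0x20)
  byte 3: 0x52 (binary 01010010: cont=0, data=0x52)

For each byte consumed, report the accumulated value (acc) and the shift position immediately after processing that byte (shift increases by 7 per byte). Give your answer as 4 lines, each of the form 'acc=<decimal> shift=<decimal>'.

Answer: acc=78 shift=7
acc=9550 shift=14
acc=533838 shift=21
acc=172500302 shift=28

Derivation:
byte 0=0xCE: payload=0x4E=78, contrib = 78<<0 = 78; acc -> 78, shift -> 7
byte 1=0xCA: payload=0x4A=74, contrib = 74<<7 = 9472; acc -> 9550, shift -> 14
byte 2=0xA0: payload=0x20=32, contrib = 32<<14 = 524288; acc -> 533838, shift -> 21
byte 3=0x52: payload=0x52=82, contrib = 82<<21 = 171966464; acc -> 172500302, shift -> 28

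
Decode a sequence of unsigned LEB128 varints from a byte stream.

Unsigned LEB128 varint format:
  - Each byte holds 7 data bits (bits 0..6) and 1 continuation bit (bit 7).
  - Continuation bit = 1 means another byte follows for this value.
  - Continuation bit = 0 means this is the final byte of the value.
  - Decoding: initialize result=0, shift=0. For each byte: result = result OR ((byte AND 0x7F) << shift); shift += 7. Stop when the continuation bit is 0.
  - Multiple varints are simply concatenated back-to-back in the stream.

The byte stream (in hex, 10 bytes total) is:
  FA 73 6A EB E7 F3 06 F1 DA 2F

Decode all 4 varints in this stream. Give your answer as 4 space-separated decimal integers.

Answer: 14842 106 14480363 781681

Derivation:
  byte[0]=0xFA cont=1 payload=0x7A=122: acc |= 122<<0 -> acc=122 shift=7
  byte[1]=0x73 cont=0 payload=0x73=115: acc |= 115<<7 -> acc=14842 shift=14 [end]
Varint 1: bytes[0:2] = FA 73 -> value 14842 (2 byte(s))
  byte[2]=0x6A cont=0 payload=0x6A=106: acc |= 106<<0 -> acc=106 shift=7 [end]
Varint 2: bytes[2:3] = 6A -> value 106 (1 byte(s))
  byte[3]=0xEB cont=1 payload=0x6B=107: acc |= 107<<0 -> acc=107 shift=7
  byte[4]=0xE7 cont=1 payload=0x67=103: acc |= 103<<7 -> acc=13291 shift=14
  byte[5]=0xF3 cont=1 payload=0x73=115: acc |= 115<<14 -> acc=1897451 shift=21
  byte[6]=0x06 cont=0 payload=0x06=6: acc |= 6<<21 -> acc=14480363 shift=28 [end]
Varint 3: bytes[3:7] = EB E7 F3 06 -> value 14480363 (4 byte(s))
  byte[7]=0xF1 cont=1 payload=0x71=113: acc |= 113<<0 -> acc=113 shift=7
  byte[8]=0xDA cont=1 payload=0x5A=90: acc |= 90<<7 -> acc=11633 shift=14
  byte[9]=0x2F cont=0 payload=0x2F=47: acc |= 47<<14 -> acc=781681 shift=21 [end]
Varint 4: bytes[7:10] = F1 DA 2F -> value 781681 (3 byte(s))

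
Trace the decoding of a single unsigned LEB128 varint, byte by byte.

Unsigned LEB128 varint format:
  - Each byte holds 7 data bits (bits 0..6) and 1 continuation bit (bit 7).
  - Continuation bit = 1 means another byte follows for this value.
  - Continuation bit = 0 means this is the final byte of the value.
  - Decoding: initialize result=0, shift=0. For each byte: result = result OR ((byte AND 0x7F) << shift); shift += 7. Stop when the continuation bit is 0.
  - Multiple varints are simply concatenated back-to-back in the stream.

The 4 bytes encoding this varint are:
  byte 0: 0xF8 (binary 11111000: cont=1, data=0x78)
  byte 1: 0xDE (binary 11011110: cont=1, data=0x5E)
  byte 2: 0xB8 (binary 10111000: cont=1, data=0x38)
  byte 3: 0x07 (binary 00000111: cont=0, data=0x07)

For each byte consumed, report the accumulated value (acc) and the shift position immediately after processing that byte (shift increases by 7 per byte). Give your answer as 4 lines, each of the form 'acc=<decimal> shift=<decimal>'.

byte 0=0xF8: payload=0x78=120, contrib = 120<<0 = 120; acc -> 120, shift -> 7
byte 1=0xDE: payload=0x5E=94, contrib = 94<<7 = 12032; acc -> 12152, shift -> 14
byte 2=0xB8: payload=0x38=56, contrib = 56<<14 = 917504; acc -> 929656, shift -> 21
byte 3=0x07: payload=0x07=7, contrib = 7<<21 = 14680064; acc -> 15609720, shift -> 28

Answer: acc=120 shift=7
acc=12152 shift=14
acc=929656 shift=21
acc=15609720 shift=28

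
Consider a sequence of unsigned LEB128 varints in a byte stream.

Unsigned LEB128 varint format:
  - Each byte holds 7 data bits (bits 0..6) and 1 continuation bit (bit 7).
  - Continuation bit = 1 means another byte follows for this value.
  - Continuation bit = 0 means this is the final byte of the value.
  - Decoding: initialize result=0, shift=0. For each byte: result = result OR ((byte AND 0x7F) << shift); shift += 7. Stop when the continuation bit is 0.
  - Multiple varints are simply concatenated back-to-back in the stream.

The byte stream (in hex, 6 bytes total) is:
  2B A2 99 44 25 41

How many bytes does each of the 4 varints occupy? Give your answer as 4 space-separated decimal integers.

Answer: 1 3 1 1

Derivation:
  byte[0]=0x2B cont=0 payload=0x2B=43: acc |= 43<<0 -> acc=43 shift=7 [end]
Varint 1: bytes[0:1] = 2B -> value 43 (1 byte(s))
  byte[1]=0xA2 cont=1 payload=0x22=34: acc |= 34<<0 -> acc=34 shift=7
  byte[2]=0x99 cont=1 payload=0x19=25: acc |= 25<<7 -> acc=3234 shift=14
  byte[3]=0x44 cont=0 payload=0x44=68: acc |= 68<<14 -> acc=1117346 shift=21 [end]
Varint 2: bytes[1:4] = A2 99 44 -> value 1117346 (3 byte(s))
  byte[4]=0x25 cont=0 payload=0x25=37: acc |= 37<<0 -> acc=37 shift=7 [end]
Varint 3: bytes[4:5] = 25 -> value 37 (1 byte(s))
  byte[5]=0x41 cont=0 payload=0x41=65: acc |= 65<<0 -> acc=65 shift=7 [end]
Varint 4: bytes[5:6] = 41 -> value 65 (1 byte(s))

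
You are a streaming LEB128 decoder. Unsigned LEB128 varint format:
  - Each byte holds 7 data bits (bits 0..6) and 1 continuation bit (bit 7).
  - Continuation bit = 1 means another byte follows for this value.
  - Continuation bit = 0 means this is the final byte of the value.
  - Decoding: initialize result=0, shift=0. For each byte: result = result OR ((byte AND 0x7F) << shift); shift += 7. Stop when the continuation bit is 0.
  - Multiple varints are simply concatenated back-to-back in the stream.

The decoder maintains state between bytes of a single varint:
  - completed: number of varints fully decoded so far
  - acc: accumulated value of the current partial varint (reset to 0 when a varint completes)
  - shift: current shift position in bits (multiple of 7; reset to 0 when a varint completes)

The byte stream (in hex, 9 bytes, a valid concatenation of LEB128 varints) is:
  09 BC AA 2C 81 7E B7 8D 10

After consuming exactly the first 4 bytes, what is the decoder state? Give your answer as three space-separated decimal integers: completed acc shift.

byte[0]=0x09 cont=0 payload=0x09: varint #1 complete (value=9); reset -> completed=1 acc=0 shift=0
byte[1]=0xBC cont=1 payload=0x3C: acc |= 60<<0 -> completed=1 acc=60 shift=7
byte[2]=0xAA cont=1 payload=0x2A: acc |= 42<<7 -> completed=1 acc=5436 shift=14
byte[3]=0x2C cont=0 payload=0x2C: varint #2 complete (value=726332); reset -> completed=2 acc=0 shift=0

Answer: 2 0 0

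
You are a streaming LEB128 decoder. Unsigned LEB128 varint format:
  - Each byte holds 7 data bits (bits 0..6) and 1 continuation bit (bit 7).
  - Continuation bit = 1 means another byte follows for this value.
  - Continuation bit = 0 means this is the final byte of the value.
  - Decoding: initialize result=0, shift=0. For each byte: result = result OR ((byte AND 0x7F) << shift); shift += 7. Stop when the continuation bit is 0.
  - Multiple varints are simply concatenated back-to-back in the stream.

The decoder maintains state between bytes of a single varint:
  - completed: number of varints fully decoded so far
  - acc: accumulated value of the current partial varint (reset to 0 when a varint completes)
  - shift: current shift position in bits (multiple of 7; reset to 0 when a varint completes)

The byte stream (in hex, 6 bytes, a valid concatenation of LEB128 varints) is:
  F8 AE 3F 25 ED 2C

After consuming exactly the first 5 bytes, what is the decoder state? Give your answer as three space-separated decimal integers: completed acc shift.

Answer: 2 109 7

Derivation:
byte[0]=0xF8 cont=1 payload=0x78: acc |= 120<<0 -> completed=0 acc=120 shift=7
byte[1]=0xAE cont=1 payload=0x2E: acc |= 46<<7 -> completed=0 acc=6008 shift=14
byte[2]=0x3F cont=0 payload=0x3F: varint #1 complete (value=1038200); reset -> completed=1 acc=0 shift=0
byte[3]=0x25 cont=0 payload=0x25: varint #2 complete (value=37); reset -> completed=2 acc=0 shift=0
byte[4]=0xED cont=1 payload=0x6D: acc |= 109<<0 -> completed=2 acc=109 shift=7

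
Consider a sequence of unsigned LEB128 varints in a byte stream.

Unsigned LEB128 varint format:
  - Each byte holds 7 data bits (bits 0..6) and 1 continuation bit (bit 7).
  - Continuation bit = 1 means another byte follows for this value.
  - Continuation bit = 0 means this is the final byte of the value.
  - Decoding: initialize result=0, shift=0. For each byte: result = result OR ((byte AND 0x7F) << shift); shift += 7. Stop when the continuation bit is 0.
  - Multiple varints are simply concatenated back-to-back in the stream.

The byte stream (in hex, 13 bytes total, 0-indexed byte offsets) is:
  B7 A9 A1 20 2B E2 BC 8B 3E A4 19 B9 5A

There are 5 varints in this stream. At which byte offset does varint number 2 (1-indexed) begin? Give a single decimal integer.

Answer: 4

Derivation:
  byte[0]=0xB7 cont=1 payload=0x37=55: acc |= 55<<0 -> acc=55 shift=7
  byte[1]=0xA9 cont=1 payload=0x29=41: acc |= 41<<7 -> acc=5303 shift=14
  byte[2]=0xA1 cont=1 payload=0x21=33: acc |= 33<<14 -> acc=545975 shift=21
  byte[3]=0x20 cont=0 payload=0x20=32: acc |= 32<<21 -> acc=67654839 shift=28 [end]
Varint 1: bytes[0:4] = B7 A9 A1 20 -> value 67654839 (4 byte(s))
  byte[4]=0x2B cont=0 payload=0x2B=43: acc |= 43<<0 -> acc=43 shift=7 [end]
Varint 2: bytes[4:5] = 2B -> value 43 (1 byte(s))
  byte[5]=0xE2 cont=1 payload=0x62=98: acc |= 98<<0 -> acc=98 shift=7
  byte[6]=0xBC cont=1 payload=0x3C=60: acc |= 60<<7 -> acc=7778 shift=14
  byte[7]=0x8B cont=1 payload=0x0B=11: acc |= 11<<14 -> acc=188002 shift=21
  byte[8]=0x3E cont=0 payload=0x3E=62: acc |= 62<<21 -> acc=130211426 shift=28 [end]
Varint 3: bytes[5:9] = E2 BC 8B 3E -> value 130211426 (4 byte(s))
  byte[9]=0xA4 cont=1 payload=0x24=36: acc |= 36<<0 -> acc=36 shift=7
  byte[10]=0x19 cont=0 payload=0x19=25: acc |= 25<<7 -> acc=3236 shift=14 [end]
Varint 4: bytes[9:11] = A4 19 -> value 3236 (2 byte(s))
  byte[11]=0xB9 cont=1 payload=0x39=57: acc |= 57<<0 -> acc=57 shift=7
  byte[12]=0x5A cont=0 payload=0x5A=90: acc |= 90<<7 -> acc=11577 shift=14 [end]
Varint 5: bytes[11:13] = B9 5A -> value 11577 (2 byte(s))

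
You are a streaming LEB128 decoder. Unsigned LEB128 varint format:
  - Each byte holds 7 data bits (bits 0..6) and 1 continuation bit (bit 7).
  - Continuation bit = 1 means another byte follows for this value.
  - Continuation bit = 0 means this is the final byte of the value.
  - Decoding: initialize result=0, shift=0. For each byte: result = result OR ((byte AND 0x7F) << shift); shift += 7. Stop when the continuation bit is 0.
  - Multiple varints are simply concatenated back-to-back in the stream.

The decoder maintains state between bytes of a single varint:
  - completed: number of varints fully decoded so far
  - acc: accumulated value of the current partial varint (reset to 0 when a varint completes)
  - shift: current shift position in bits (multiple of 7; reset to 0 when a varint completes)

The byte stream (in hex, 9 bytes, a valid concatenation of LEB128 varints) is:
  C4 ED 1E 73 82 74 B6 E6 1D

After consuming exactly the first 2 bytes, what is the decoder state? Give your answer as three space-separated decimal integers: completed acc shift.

byte[0]=0xC4 cont=1 payload=0x44: acc |= 68<<0 -> completed=0 acc=68 shift=7
byte[1]=0xED cont=1 payload=0x6D: acc |= 109<<7 -> completed=0 acc=14020 shift=14

Answer: 0 14020 14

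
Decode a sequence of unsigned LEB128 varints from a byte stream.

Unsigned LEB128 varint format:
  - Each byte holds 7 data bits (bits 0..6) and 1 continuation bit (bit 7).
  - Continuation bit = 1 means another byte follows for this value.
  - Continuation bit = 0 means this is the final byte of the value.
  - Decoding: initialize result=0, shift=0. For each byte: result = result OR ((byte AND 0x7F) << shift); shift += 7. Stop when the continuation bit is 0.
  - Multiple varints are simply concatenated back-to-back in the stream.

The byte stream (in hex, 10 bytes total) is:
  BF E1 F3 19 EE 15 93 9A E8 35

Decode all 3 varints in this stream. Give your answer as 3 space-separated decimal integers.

  byte[0]=0xBF cont=1 payload=0x3F=63: acc |= 63<<0 -> acc=63 shift=7
  byte[1]=0xE1 cont=1 payload=0x61=97: acc |= 97<<7 -> acc=12479 shift=14
  byte[2]=0xF3 cont=1 payload=0x73=115: acc |= 115<<14 -> acc=1896639 shift=21
  byte[3]=0x19 cont=0 payload=0x19=25: acc |= 25<<21 -> acc=54325439 shift=28 [end]
Varint 1: bytes[0:4] = BF E1 F3 19 -> value 54325439 (4 byte(s))
  byte[4]=0xEE cont=1 payload=0x6E=110: acc |= 110<<0 -> acc=110 shift=7
  byte[5]=0x15 cont=0 payload=0x15=21: acc |= 21<<7 -> acc=2798 shift=14 [end]
Varint 2: bytes[4:6] = EE 15 -> value 2798 (2 byte(s))
  byte[6]=0x93 cont=1 payload=0x13=19: acc |= 19<<0 -> acc=19 shift=7
  byte[7]=0x9A cont=1 payload=0x1A=26: acc |= 26<<7 -> acc=3347 shift=14
  byte[8]=0xE8 cont=1 payload=0x68=104: acc |= 104<<14 -> acc=1707283 shift=21
  byte[9]=0x35 cont=0 payload=0x35=53: acc |= 53<<21 -> acc=112856339 shift=28 [end]
Varint 3: bytes[6:10] = 93 9A E8 35 -> value 112856339 (4 byte(s))

Answer: 54325439 2798 112856339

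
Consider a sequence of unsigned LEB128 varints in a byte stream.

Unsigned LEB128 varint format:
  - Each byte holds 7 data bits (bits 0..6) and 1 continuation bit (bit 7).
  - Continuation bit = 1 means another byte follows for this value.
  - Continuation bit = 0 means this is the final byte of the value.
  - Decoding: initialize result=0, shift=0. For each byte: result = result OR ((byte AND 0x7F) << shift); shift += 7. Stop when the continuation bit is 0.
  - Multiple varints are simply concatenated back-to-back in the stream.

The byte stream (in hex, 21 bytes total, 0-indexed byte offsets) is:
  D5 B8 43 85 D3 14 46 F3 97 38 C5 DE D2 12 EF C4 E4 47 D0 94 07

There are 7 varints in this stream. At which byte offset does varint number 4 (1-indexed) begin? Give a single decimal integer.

  byte[0]=0xD5 cont=1 payload=0x55=85: acc |= 85<<0 -> acc=85 shift=7
  byte[1]=0xB8 cont=1 payload=0x38=56: acc |= 56<<7 -> acc=7253 shift=14
  byte[2]=0x43 cont=0 payload=0x43=67: acc |= 67<<14 -> acc=1104981 shift=21 [end]
Varint 1: bytes[0:3] = D5 B8 43 -> value 1104981 (3 byte(s))
  byte[3]=0x85 cont=1 payload=0x05=5: acc |= 5<<0 -> acc=5 shift=7
  byte[4]=0xD3 cont=1 payload=0x53=83: acc |= 83<<7 -> acc=10629 shift=14
  byte[5]=0x14 cont=0 payload=0x14=20: acc |= 20<<14 -> acc=338309 shift=21 [end]
Varint 2: bytes[3:6] = 85 D3 14 -> value 338309 (3 byte(s))
  byte[6]=0x46 cont=0 payload=0x46=70: acc |= 70<<0 -> acc=70 shift=7 [end]
Varint 3: bytes[6:7] = 46 -> value 70 (1 byte(s))
  byte[7]=0xF3 cont=1 payload=0x73=115: acc |= 115<<0 -> acc=115 shift=7
  byte[8]=0x97 cont=1 payload=0x17=23: acc |= 23<<7 -> acc=3059 shift=14
  byte[9]=0x38 cont=0 payload=0x38=56: acc |= 56<<14 -> acc=920563 shift=21 [end]
Varint 4: bytes[7:10] = F3 97 38 -> value 920563 (3 byte(s))
  byte[10]=0xC5 cont=1 payload=0x45=69: acc |= 69<<0 -> acc=69 shift=7
  byte[11]=0xDE cont=1 payload=0x5E=94: acc |= 94<<7 -> acc=12101 shift=14
  byte[12]=0xD2 cont=1 payload=0x52=82: acc |= 82<<14 -> acc=1355589 shift=21
  byte[13]=0x12 cont=0 payload=0x12=18: acc |= 18<<21 -> acc=39104325 shift=28 [end]
Varint 5: bytes[10:14] = C5 DE D2 12 -> value 39104325 (4 byte(s))
  byte[14]=0xEF cont=1 payload=0x6F=111: acc |= 111<<0 -> acc=111 shift=7
  byte[15]=0xC4 cont=1 payload=0x44=68: acc |= 68<<7 -> acc=8815 shift=14
  byte[16]=0xE4 cont=1 payload=0x64=100: acc |= 100<<14 -> acc=1647215 shift=21
  byte[17]=0x47 cont=0 payload=0x47=71: acc |= 71<<21 -> acc=150545007 shift=28 [end]
Varint 6: bytes[14:18] = EF C4 E4 47 -> value 150545007 (4 byte(s))
  byte[18]=0xD0 cont=1 payload=0x50=80: acc |= 80<<0 -> acc=80 shift=7
  byte[19]=0x94 cont=1 payload=0x14=20: acc |= 20<<7 -> acc=2640 shift=14
  byte[20]=0x07 cont=0 payload=0x07=7: acc |= 7<<14 -> acc=117328 shift=21 [end]
Varint 7: bytes[18:21] = D0 94 07 -> value 117328 (3 byte(s))

Answer: 7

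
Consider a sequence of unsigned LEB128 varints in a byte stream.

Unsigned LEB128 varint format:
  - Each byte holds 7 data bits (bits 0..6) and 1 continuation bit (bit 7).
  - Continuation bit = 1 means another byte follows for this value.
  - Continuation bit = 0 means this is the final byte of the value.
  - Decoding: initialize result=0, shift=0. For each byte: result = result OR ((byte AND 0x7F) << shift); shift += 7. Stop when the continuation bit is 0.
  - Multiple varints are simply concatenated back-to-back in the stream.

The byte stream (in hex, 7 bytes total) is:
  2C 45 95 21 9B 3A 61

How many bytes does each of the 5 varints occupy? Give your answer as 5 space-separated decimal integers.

Answer: 1 1 2 2 1

Derivation:
  byte[0]=0x2C cont=0 payload=0x2C=44: acc |= 44<<0 -> acc=44 shift=7 [end]
Varint 1: bytes[0:1] = 2C -> value 44 (1 byte(s))
  byte[1]=0x45 cont=0 payload=0x45=69: acc |= 69<<0 -> acc=69 shift=7 [end]
Varint 2: bytes[1:2] = 45 -> value 69 (1 byte(s))
  byte[2]=0x95 cont=1 payload=0x15=21: acc |= 21<<0 -> acc=21 shift=7
  byte[3]=0x21 cont=0 payload=0x21=33: acc |= 33<<7 -> acc=4245 shift=14 [end]
Varint 3: bytes[2:4] = 95 21 -> value 4245 (2 byte(s))
  byte[4]=0x9B cont=1 payload=0x1B=27: acc |= 27<<0 -> acc=27 shift=7
  byte[5]=0x3A cont=0 payload=0x3A=58: acc |= 58<<7 -> acc=7451 shift=14 [end]
Varint 4: bytes[4:6] = 9B 3A -> value 7451 (2 byte(s))
  byte[6]=0x61 cont=0 payload=0x61=97: acc |= 97<<0 -> acc=97 shift=7 [end]
Varint 5: bytes[6:7] = 61 -> value 97 (1 byte(s))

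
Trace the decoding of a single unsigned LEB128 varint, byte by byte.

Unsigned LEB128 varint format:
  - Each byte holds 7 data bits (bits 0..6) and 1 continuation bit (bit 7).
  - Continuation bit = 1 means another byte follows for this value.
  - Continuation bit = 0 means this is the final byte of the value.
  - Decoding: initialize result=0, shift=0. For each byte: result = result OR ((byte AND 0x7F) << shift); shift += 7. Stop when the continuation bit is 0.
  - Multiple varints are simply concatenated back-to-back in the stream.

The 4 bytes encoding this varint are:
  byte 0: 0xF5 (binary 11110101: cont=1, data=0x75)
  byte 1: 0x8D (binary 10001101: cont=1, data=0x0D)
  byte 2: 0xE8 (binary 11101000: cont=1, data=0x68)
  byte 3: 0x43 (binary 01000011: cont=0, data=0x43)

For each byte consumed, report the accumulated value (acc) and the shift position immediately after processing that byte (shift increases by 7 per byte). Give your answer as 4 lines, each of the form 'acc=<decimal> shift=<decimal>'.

byte 0=0xF5: payload=0x75=117, contrib = 117<<0 = 117; acc -> 117, shift -> 7
byte 1=0x8D: payload=0x0D=13, contrib = 13<<7 = 1664; acc -> 1781, shift -> 14
byte 2=0xE8: payload=0x68=104, contrib = 104<<14 = 1703936; acc -> 1705717, shift -> 21
byte 3=0x43: payload=0x43=67, contrib = 67<<21 = 140509184; acc -> 142214901, shift -> 28

Answer: acc=117 shift=7
acc=1781 shift=14
acc=1705717 shift=21
acc=142214901 shift=28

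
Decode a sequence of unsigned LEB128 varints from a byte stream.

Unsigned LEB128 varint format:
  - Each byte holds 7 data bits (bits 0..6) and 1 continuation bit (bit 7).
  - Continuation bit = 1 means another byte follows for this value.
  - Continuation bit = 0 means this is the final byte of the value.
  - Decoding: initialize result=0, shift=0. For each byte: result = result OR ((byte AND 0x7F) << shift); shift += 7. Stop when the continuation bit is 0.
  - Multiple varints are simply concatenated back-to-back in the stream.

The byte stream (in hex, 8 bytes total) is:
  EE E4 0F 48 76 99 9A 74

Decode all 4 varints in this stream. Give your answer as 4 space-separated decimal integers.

Answer: 258670 72 118 1903897

Derivation:
  byte[0]=0xEE cont=1 payload=0x6E=110: acc |= 110<<0 -> acc=110 shift=7
  byte[1]=0xE4 cont=1 payload=0x64=100: acc |= 100<<7 -> acc=12910 shift=14
  byte[2]=0x0F cont=0 payload=0x0F=15: acc |= 15<<14 -> acc=258670 shift=21 [end]
Varint 1: bytes[0:3] = EE E4 0F -> value 258670 (3 byte(s))
  byte[3]=0x48 cont=0 payload=0x48=72: acc |= 72<<0 -> acc=72 shift=7 [end]
Varint 2: bytes[3:4] = 48 -> value 72 (1 byte(s))
  byte[4]=0x76 cont=0 payload=0x76=118: acc |= 118<<0 -> acc=118 shift=7 [end]
Varint 3: bytes[4:5] = 76 -> value 118 (1 byte(s))
  byte[5]=0x99 cont=1 payload=0x19=25: acc |= 25<<0 -> acc=25 shift=7
  byte[6]=0x9A cont=1 payload=0x1A=26: acc |= 26<<7 -> acc=3353 shift=14
  byte[7]=0x74 cont=0 payload=0x74=116: acc |= 116<<14 -> acc=1903897 shift=21 [end]
Varint 4: bytes[5:8] = 99 9A 74 -> value 1903897 (3 byte(s))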